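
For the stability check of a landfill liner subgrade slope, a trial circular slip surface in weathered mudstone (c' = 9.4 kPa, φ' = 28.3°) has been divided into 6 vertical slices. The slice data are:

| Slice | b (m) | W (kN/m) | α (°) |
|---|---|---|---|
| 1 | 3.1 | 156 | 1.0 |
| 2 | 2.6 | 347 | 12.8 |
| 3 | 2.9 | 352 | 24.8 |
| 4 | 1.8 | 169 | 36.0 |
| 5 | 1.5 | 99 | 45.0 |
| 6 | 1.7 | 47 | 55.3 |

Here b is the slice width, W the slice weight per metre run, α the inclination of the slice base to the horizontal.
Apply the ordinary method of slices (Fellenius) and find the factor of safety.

FS = 1.65

Ordinary method of slices: FS = Σ[c'·Δl_i + (W_i cosα_i)·tanφ'] / Σ W_i sinα_i, with Δl_i = b_i / cosα_i.
Slice 1: Δl = 3.1/cos1.0° = 3.100 m; N'_1 = 156·cos1.0° = 156.0; c'Δl = 29.14; W sinα = 2.7
Slice 2: Δl = 2.6/cos12.8° = 2.666 m; N'_2 = 347·cos12.8° = 338.4; c'Δl = 25.06; W sinα = 76.9
Slice 3: Δl = 2.9/cos24.8° = 3.195 m; N'_3 = 352·cos24.8° = 319.5; c'Δl = 30.03; W sinα = 147.6
Slice 4: Δl = 1.8/cos36.0° = 2.225 m; N'_4 = 169·cos36.0° = 136.7; c'Δl = 20.91; W sinα = 99.3
Slice 5: Δl = 1.5/cos45.0° = 2.121 m; N'_5 = 99·cos45.0° = 70.0; c'Δl = 19.94; W sinα = 70.0
Slice 6: Δl = 1.7/cos55.3° = 2.986 m; N'_6 = 47·cos55.3° = 26.8; c'Δl = 28.07; W sinα = 38.6
Σc'Δl = 153.2 kN/m; ΣN' = 1047.4 kN/m; ΣW sinα = 435.2 kN/m
Resisting = 153.2 + 1047.4·tan28.3° = 153.2 + 564.0 = 717.1 kN/m
FS = 717.1 / 435.2 = 1.648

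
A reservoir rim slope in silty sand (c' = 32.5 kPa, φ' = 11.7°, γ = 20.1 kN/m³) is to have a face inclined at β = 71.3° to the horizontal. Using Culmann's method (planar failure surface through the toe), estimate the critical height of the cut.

H_c = 12.14 m

Culmann's analysis gives the critical failure plane at α_cr = (β + φ')/2 = (71.3 + 11.7)/2 = 41.5°, and the critical height
H_c = (4c'/γ) · sinβ cosφ' / [1 − cos(β − φ')]
    = (4·32.5/20.1) · sin71.3°·cos11.7° / [1 − cos(59.6°)]
    = 6.468 · 0.9472·0.9792 / [1 − 0.5060]
    = 6.468 · 0.9275 / 0.4940
    = 12.14 m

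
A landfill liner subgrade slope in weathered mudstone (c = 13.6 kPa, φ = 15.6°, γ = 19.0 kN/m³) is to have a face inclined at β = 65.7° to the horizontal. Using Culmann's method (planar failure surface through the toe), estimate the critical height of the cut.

H_c = 7.01 m

Culmann's analysis gives the critical failure plane at α_cr = (β + φ)/2 = (65.7 + 15.6)/2 = 40.6°, and the critical height
H_c = (4c/γ) · sinβ cosφ / [1 − cos(β − φ)]
    = (4·13.6/19.0) · sin65.7°·cos15.6° / [1 − cos(50.1°)]
    = 2.863 · 0.9114·0.9632 / [1 − 0.6414]
    = 2.863 · 0.8778 / 0.3586
    = 7.01 m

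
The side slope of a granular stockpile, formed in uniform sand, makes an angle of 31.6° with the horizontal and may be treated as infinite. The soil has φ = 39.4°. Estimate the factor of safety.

FS = 1.34

For a dry cohesionless infinite slope the factor of safety is FS = tanφ / tanβ.
FS = tan39.4° / tan31.6° = 0.8214 / 0.6152 = 1.335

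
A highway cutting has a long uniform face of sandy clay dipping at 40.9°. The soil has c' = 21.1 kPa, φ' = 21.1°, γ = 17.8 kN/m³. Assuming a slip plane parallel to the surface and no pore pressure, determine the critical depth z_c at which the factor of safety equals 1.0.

Setting FS = 1.00 in FS = [c' + γz cos²β tanφ'] / [γz sinβ cosβ] and solving for z:
z = c' / [γ cosβ (FS·sinβ − cosβ·tanφ')]
  = 21.1 / [17.8·cos40.9°·(1.00·sin40.9° − cos40.9°·tan21.1°)]
  = 21.1 / [17.8·0.7559·(1.00·0.6547 − 0.7559·0.3859)]
  = 21.1 / 4.8850 = 4.319 m

z_c = 4.32 m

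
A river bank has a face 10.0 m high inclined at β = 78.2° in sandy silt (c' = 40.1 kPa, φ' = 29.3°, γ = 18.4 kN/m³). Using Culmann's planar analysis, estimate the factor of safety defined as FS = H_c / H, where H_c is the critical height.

FS = 2.17

H_c = (4c'/γ) · sinβ cosφ' / [1 − cos(β − φ')]
    = (4·40.1/18.4) · sin78.2°·cos29.3° / [1 − cos48.9°]
    = 8.717 · 0.8536 / 0.3426 = 21.72 m
FS = H_c / H = 21.72 / 10.0 = 2.172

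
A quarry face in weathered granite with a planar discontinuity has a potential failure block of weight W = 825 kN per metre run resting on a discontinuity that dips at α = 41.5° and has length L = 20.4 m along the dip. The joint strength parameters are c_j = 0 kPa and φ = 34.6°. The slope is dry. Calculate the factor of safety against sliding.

FS = 0.78

Resolving the block weight along and normal to the plane and applying the Mohr–Coulomb strength on the joint:
N' = W cosα = 825·cos41.5° = 617.9 kN/m
Driving force T = W sinα = 825·sin41.5° = 546.7 kN/m
Resisting force R = c_j·L + N'·tanφ = 0·20.4 + 617.9·tan34.6° = 0.0 + 426.3 = 426.3 kN/m
FS = R / T = 426.3 / 546.7 = 0.780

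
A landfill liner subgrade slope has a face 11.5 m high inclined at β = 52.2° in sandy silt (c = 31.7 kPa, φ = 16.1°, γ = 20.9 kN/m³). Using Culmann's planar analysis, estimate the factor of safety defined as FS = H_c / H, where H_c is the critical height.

FS = 2.09

H_c = (4c/γ) · sinβ cosφ / [1 − cos(β − φ)]
    = (4·31.7/20.9) · sin52.2°·cos16.1° / [1 − cos36.1°]
    = 6.067 · 0.7592 / 0.1920 = 23.99 m
FS = H_c / H = 23.99 / 11.5 = 2.086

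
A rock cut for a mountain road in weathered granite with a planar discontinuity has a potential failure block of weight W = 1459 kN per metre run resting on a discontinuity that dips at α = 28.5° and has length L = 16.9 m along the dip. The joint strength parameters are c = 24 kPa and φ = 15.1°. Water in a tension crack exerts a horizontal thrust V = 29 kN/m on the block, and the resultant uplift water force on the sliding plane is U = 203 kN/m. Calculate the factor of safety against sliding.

FS = 0.96

Resolving the block weight along and normal to the plane and applying the Mohr–Coulomb strength on the joint:
N' = W cosα − U − V sinα = 1459·cos28.5° − 203 − 29·sin28.5° = 1065.4 kN/m
Driving force T = W sinα + V cosα = 1459·sin28.5° + 29·cos28.5° = 721.7 kN/m
Resisting force R = c·L + N'·tanφ = 24·16.9 + 1065.4·tan15.1° = 405.6 + 287.5 = 693.1 kN/m
FS = R / T = 693.1 / 721.7 = 0.960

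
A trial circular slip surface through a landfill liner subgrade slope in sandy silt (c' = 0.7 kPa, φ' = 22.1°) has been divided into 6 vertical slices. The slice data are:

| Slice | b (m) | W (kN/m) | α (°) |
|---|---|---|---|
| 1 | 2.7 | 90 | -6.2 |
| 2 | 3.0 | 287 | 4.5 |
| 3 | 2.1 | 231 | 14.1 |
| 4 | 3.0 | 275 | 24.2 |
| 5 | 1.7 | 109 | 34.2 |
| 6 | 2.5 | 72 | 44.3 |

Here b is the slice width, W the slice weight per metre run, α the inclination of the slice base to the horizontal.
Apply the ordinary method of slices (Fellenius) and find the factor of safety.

FS = 1.41

Ordinary method of slices: FS = Σ[c'·Δl_i + (W_i cosα_i)·tanφ'] / Σ W_i sinα_i, with Δl_i = b_i / cosα_i.
Slice 1: Δl = 2.7/cos(-6.2°) = 2.716 m; N'_1 = 90·cos(-6.2°) = 89.5; c'Δl = 1.90; W sinα = -9.7
Slice 2: Δl = 3.0/cos4.5° = 3.009 m; N'_2 = 287·cos4.5° = 286.1; c'Δl = 2.11; W sinα = 22.5
Slice 3: Δl = 2.1/cos14.1° = 2.165 m; N'_3 = 231·cos14.1° = 224.0; c'Δl = 1.52; W sinα = 56.3
Slice 4: Δl = 3.0/cos24.2° = 3.289 m; N'_4 = 275·cos24.2° = 250.8; c'Δl = 2.30; W sinα = 112.7
Slice 5: Δl = 1.7/cos34.2° = 2.055 m; N'_5 = 109·cos34.2° = 90.2; c'Δl = 1.44; W sinα = 61.3
Slice 6: Δl = 2.5/cos44.3° = 3.493 m; N'_6 = 72·cos44.3° = 51.5; c'Δl = 2.45; W sinα = 50.3
Σc'Δl = 11.7 kN/m; ΣN' = 992.1 kN/m; ΣW sinα = 293.4 kN/m
Resisting = 11.7 + 992.1·tan22.1° = 11.7 + 402.9 = 414.6 kN/m
FS = 414.6 / 293.4 = 1.413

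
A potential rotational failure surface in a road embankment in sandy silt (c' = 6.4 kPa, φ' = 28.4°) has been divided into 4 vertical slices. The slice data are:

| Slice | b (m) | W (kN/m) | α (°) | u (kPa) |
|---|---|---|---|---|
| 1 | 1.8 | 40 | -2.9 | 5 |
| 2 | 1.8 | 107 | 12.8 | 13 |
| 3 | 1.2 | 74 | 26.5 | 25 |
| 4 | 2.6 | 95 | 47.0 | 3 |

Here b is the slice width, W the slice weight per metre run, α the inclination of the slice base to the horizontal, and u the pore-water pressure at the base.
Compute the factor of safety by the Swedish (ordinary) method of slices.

Ordinary method of slices: FS = Σ[c'·Δl_i + (W_i cosα_i − u_i·Δl_i)·tanφ'] / Σ W_i sinα_i, with Δl_i = b_i / cosα_i.
Slice 1: Δl = 1.8/cos(-2.9°) = 1.802 m; N'_1 = 40·cos(-2.9°) − 5·1.802 = 30.9; c'Δl = 11.53; W sinα = -2.0
Slice 2: Δl = 1.8/cos12.8° = 1.846 m; N'_2 = 107·cos12.8° − 13·1.846 = 80.3; c'Δl = 11.81; W sinα = 23.7
Slice 3: Δl = 1.2/cos26.5° = 1.341 m; N'_3 = 74·cos26.5° − 25·1.341 = 32.7; c'Δl = 8.58; W sinα = 33.0
Slice 4: Δl = 2.6/cos47.0° = 3.812 m; N'_4 = 95·cos47.0° − 3·3.812 = 53.4; c'Δl = 24.40; W sinα = 69.5
Σc'Δl = 56.3 kN/m; ΣN' = 197.3 kN/m; ΣW sinα = 124.2 kN/m
Resisting = 56.3 + 197.3·tan28.4° = 56.3 + 106.7 = 163.0 kN/m
FS = 163.0 / 124.2 = 1.313

FS = 1.31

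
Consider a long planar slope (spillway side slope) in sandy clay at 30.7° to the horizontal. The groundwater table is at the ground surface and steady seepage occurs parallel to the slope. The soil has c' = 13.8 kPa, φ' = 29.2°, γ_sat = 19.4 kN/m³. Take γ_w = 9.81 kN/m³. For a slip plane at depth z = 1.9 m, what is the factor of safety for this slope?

With seepage parallel to the slope and the water table at the surface, the effective normal stress on the slip plane uses the buoyant unit weight γ' = γ_sat − γ_w while the driving shear stress uses γ_sat:
FS = [c' + γ' z cos²β tanφ'] / [γ_sat z sinβ cosβ]
γ' = 19.4 − 9.81 = 9.59 kN/m³
Numerator = 13.8 + 9.59·1.9·cos²30.7°·tan29.2° = 13.8 + 9.59·1.9·0.7393·0.5589 = 21.329 kPa
Denominator = 19.4·1.9·sin30.7°·cos30.7° = 19.4·1.9·0.5105·0.8599 = 16.181 kPa
FS = 21.329 / 16.181 = 1.318

FS = 1.32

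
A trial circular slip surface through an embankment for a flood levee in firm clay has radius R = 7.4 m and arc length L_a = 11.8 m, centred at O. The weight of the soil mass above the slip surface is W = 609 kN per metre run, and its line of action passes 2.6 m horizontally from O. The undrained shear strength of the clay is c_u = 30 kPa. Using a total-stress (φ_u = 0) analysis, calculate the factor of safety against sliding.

Taking moments about the centre O, the resisting moment is provided by the undrained shear strength acting along the arc:
M_R = c_u·L_a·R = 30·11.80·7.4 = 2619.6 kN·m/m
M_D = W·d = 609·2.6 = 1583.4 kN·m/m
FS = M_R / M_D = 2619.6 / 1583.4 = 1.654

FS = 1.65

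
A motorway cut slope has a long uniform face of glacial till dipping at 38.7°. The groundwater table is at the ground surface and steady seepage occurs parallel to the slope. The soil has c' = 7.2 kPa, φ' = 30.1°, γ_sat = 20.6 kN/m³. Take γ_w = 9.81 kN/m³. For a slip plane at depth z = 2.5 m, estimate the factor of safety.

FS = 0.67

With seepage parallel to the slope and the water table at the surface, the effective normal stress on the slip plane uses the buoyant unit weight γ' = γ_sat − γ_w while the driving shear stress uses γ_sat:
FS = [c' + γ' z cos²β tanφ'] / [γ_sat z sinβ cosβ]
γ' = 20.6 − 9.81 = 10.79 kN/m³
Numerator = 7.2 + 10.79·2.5·cos²38.7°·tan30.1° = 7.2 + 10.79·2.5·0.6091·0.5797 = 16.724 kPa
Denominator = 20.6·2.5·sin38.7°·cos38.7° = 20.6·2.5·0.6252·0.7804 = 25.130 kPa
FS = 16.724 / 25.130 = 0.666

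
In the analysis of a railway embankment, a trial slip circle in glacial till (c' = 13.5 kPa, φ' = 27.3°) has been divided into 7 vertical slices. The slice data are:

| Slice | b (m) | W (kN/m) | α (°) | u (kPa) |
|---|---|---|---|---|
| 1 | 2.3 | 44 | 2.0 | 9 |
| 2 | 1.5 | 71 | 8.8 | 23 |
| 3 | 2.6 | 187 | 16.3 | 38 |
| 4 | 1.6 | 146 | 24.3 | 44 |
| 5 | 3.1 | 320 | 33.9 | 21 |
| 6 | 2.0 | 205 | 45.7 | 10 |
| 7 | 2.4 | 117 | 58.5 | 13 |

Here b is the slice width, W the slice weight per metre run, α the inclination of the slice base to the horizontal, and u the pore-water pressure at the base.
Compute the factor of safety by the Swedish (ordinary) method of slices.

FS = 0.94

Ordinary method of slices: FS = Σ[c'·Δl_i + (W_i cosα_i − u_i·Δl_i)·tanφ'] / Σ W_i sinα_i, with Δl_i = b_i / cosα_i.
Slice 1: Δl = 2.3/cos2.0° = 2.301 m; N'_1 = 44·cos2.0° − 9·2.301 = 23.3; c'Δl = 31.07; W sinα = 1.5
Slice 2: Δl = 1.5/cos8.8° = 1.518 m; N'_2 = 71·cos8.8° − 23·1.518 = 35.3; c'Δl = 20.49; W sinα = 10.9
Slice 3: Δl = 2.6/cos16.3° = 2.709 m; N'_3 = 187·cos16.3° − 38·2.709 = 76.5; c'Δl = 36.57; W sinα = 52.5
Slice 4: Δl = 1.6/cos24.3° = 1.756 m; N'_4 = 146·cos24.3° − 44·1.756 = 55.8; c'Δl = 23.70; W sinα = 60.1
Slice 5: Δl = 3.1/cos33.9° = 3.735 m; N'_5 = 320·cos33.9° − 21·3.735 = 187.2; c'Δl = 50.42; W sinα = 178.5
Slice 6: Δl = 2.0/cos45.7° = 2.864 m; N'_6 = 205·cos45.7° − 10·2.864 = 114.5; c'Δl = 38.66; W sinα = 146.7
Slice 7: Δl = 2.4/cos58.5° = 4.593 m; N'_7 = 117·cos58.5° − 13·4.593 = 1.4; c'Δl = 62.01; W sinα = 99.8
Σc'Δl = 262.9 kN/m; ΣN' = 494.0 kN/m; ΣW sinα = 549.9 kN/m
Resisting = 262.9 + 494.0·tan27.3° = 262.9 + 255.0 = 517.9 kN/m
FS = 517.9 / 549.9 = 0.942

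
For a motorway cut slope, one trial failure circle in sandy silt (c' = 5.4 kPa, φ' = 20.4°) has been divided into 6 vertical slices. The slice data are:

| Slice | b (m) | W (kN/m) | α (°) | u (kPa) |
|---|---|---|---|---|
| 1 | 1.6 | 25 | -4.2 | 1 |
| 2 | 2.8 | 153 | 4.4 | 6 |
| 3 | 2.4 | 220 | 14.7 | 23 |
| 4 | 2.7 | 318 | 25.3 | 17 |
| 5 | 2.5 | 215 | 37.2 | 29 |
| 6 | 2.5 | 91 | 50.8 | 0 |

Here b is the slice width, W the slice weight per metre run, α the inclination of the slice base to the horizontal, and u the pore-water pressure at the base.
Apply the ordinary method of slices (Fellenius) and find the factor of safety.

FS = 0.87

Ordinary method of slices: FS = Σ[c'·Δl_i + (W_i cosα_i − u_i·Δl_i)·tanφ'] / Σ W_i sinα_i, with Δl_i = b_i / cosα_i.
Slice 1: Δl = 1.6/cos(-4.2°) = 1.604 m; N'_1 = 25·cos(-4.2°) − 1·1.604 = 23.3; c'Δl = 8.66; W sinα = -1.8
Slice 2: Δl = 2.8/cos4.4° = 2.808 m; N'_2 = 153·cos4.4° − 6·2.808 = 135.7; c'Δl = 15.16; W sinα = 11.7
Slice 3: Δl = 2.4/cos14.7° = 2.481 m; N'_3 = 220·cos14.7° − 23·2.481 = 155.7; c'Δl = 13.40; W sinα = 55.8
Slice 4: Δl = 2.7/cos25.3° = 2.986 m; N'_4 = 318·cos25.3° − 17·2.986 = 236.7; c'Δl = 16.13; W sinα = 135.9
Slice 5: Δl = 2.5/cos37.2° = 3.139 m; N'_5 = 215·cos37.2° − 29·3.139 = 80.2; c'Δl = 16.95; W sinα = 130.0
Slice 6: Δl = 2.5/cos50.8° = 3.956 m; N'_6 = 91·cos50.8° − 0·3.956 = 57.5; c'Δl = 21.36; W sinα = 70.5
Σc'Δl = 91.7 kN/m; ΣN' = 689.2 kN/m; ΣW sinα = 402.1 kN/m
Resisting = 91.7 + 689.2·tan20.4° = 91.7 + 256.3 = 348.0 kN/m
FS = 348.0 / 402.1 = 0.865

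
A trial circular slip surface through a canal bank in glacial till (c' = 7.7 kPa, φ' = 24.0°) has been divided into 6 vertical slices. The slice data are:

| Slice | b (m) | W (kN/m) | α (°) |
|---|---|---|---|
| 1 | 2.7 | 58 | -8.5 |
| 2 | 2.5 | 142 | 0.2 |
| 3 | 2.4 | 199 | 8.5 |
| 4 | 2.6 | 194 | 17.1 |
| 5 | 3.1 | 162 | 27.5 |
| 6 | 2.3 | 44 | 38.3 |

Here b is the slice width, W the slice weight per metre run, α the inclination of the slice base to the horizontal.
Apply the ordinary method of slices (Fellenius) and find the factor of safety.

FS = 2.59

Ordinary method of slices: FS = Σ[c'·Δl_i + (W_i cosα_i)·tanφ'] / Σ W_i sinα_i, with Δl_i = b_i / cosα_i.
Slice 1: Δl = 2.7/cos(-8.5°) = 2.730 m; N'_1 = 58·cos(-8.5°) = 57.4; c'Δl = 21.02; W sinα = -8.6
Slice 2: Δl = 2.5/cos0.2° = 2.500 m; N'_2 = 142·cos0.2° = 142.0; c'Δl = 19.25; W sinα = 0.5
Slice 3: Δl = 2.4/cos8.5° = 2.427 m; N'_3 = 199·cos8.5° = 196.8; c'Δl = 18.69; W sinα = 29.4
Slice 4: Δl = 2.6/cos17.1° = 2.720 m; N'_4 = 194·cos17.1° = 185.4; c'Δl = 20.95; W sinα = 57.0
Slice 5: Δl = 3.1/cos27.5° = 3.495 m; N'_5 = 162·cos27.5° = 143.7; c'Δl = 26.91; W sinα = 74.8
Slice 6: Δl = 2.3/cos38.3° = 2.931 m; N'_6 = 44·cos38.3° = 34.5; c'Δl = 22.57; W sinα = 27.3
Σc'Δl = 129.4 kN/m; ΣN' = 759.8 kN/m; ΣW sinα = 180.5 kN/m
Resisting = 129.4 + 759.8·tan24.0° = 129.4 + 338.3 = 467.7 kN/m
FS = 467.7 / 180.5 = 2.592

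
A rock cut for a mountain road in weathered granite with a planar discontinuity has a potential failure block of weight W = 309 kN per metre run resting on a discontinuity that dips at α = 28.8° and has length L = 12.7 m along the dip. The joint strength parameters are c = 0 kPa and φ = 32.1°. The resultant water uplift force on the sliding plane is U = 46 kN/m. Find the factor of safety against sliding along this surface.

FS = 0.95

Resolving the block weight along and normal to the plane and applying the Mohr–Coulomb strength on the joint:
N' = W cosα − U = 309·cos28.8° − 46 = 224.8 kN/m
Driving force T = W sinα = 309·sin28.8° = 148.9 kN/m
Resisting force R = c·L + N'·tanφ = 0·12.7 + 224.8·tan32.1° = 0.0 + 141.0 = 141.0 kN/m
FS = R / T = 141.0 / 148.9 = 0.947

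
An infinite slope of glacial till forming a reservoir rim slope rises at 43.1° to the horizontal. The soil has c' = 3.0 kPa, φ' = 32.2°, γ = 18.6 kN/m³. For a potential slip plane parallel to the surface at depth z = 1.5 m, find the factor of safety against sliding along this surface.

FS = 0.89

For an infinite slope with a slip plane parallel to the surface (no pore pressure): FS = [c' + γz cos²β tanφ'] / [γz sinβ cosβ].
γz = 18.6·1.5 = 27.90 kN/m²
Numerator = 3.0 + 27.90·cos²43.1°·tan32.2° = 3.0 + 27.90·0.5331·0.6297 = 12.367 kPa
Denominator = 27.90·sin43.1°·cos43.1° = 27.90·0.6833·0.7302 = 13.919 kPa
FS = 12.367 / 13.919 = 0.888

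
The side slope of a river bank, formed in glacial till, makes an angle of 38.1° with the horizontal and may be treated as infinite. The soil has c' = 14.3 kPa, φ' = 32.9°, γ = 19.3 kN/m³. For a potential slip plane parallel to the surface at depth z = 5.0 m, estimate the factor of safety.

For an infinite slope with a slip plane parallel to the surface (no pore pressure): FS = [c' + γz cos²β tanφ'] / [γz sinβ cosβ].
γz = 19.3·5.0 = 96.50 kN/m²
Numerator = 14.3 + 96.50·cos²38.1°·tan32.9° = 14.3 + 96.50·0.6193·0.6469 = 52.960 kPa
Denominator = 96.50·sin38.1°·cos38.1° = 96.50·0.6170·0.7869 = 46.857 kPa
FS = 52.960 / 46.857 = 1.130

FS = 1.13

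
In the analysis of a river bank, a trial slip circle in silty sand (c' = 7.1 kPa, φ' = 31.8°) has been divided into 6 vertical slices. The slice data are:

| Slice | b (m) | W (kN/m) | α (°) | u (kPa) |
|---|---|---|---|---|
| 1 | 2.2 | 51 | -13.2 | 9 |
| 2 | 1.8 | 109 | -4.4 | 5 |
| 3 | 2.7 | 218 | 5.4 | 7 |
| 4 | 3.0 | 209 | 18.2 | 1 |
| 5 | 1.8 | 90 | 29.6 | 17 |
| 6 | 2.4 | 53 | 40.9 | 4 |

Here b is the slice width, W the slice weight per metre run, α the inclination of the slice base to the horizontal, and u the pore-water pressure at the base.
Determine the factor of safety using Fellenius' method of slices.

FS = 3.28

Ordinary method of slices: FS = Σ[c'·Δl_i + (W_i cosα_i − u_i·Δl_i)·tanφ'] / Σ W_i sinα_i, with Δl_i = b_i / cosα_i.
Slice 1: Δl = 2.2/cos(-13.2°) = 2.260 m; N'_1 = 51·cos(-13.2°) − 9·2.260 = 29.3; c'Δl = 16.04; W sinα = -11.6
Slice 2: Δl = 1.8/cos(-4.4°) = 1.805 m; N'_2 = 109·cos(-4.4°) − 5·1.805 = 99.7; c'Δl = 12.82; W sinα = -8.4
Slice 3: Δl = 2.7/cos5.4° = 2.712 m; N'_3 = 218·cos5.4° − 7·2.712 = 198.0; c'Δl = 19.26; W sinα = 20.5
Slice 4: Δl = 3.0/cos18.2° = 3.158 m; N'_4 = 209·cos18.2° − 1·3.158 = 195.4; c'Δl = 22.42; W sinα = 65.3
Slice 5: Δl = 1.8/cos29.6° = 2.070 m; N'_5 = 90·cos29.6° − 17·2.070 = 43.1; c'Δl = 14.70; W sinα = 44.5
Slice 6: Δl = 2.4/cos40.9° = 3.175 m; N'_6 = 53·cos40.9° − 4·3.175 = 27.4; c'Δl = 22.54; W sinα = 34.7
Σc'Δl = 107.8 kN/m; ΣN' = 592.8 kN/m; ΣW sinα = 144.9 kN/m
Resisting = 107.8 + 592.8·tan31.8° = 107.8 + 367.6 = 475.3 kN/m
FS = 475.3 / 144.9 = 3.280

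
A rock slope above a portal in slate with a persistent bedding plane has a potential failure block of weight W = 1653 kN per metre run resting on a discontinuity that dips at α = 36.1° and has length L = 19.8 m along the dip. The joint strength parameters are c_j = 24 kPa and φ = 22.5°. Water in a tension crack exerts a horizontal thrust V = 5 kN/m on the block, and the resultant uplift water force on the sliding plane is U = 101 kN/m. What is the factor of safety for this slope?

FS = 1.01

Resolving the block weight along and normal to the plane and applying the Mohr–Coulomb strength on the joint:
N' = W cosα − U − V sinα = 1653·cos36.1° − 101 − 5·sin36.1° = 1231.7 kN/m
Driving force T = W sinα + V cosα = 1653·sin36.1° + 5·cos36.1° = 978.0 kN/m
Resisting force R = c_j·L + N'·tanφ = 24·19.8 + 1231.7·tan22.5° = 475.2 + 510.2 = 985.4 kN/m
FS = R / T = 985.4 / 978.0 = 1.008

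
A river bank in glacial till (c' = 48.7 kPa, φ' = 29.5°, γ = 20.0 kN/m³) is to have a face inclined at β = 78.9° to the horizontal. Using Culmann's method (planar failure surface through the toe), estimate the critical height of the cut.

Culmann's analysis gives the critical failure plane at α_cr = (β + φ')/2 = (78.9 + 29.5)/2 = 54.2°, and the critical height
H_c = (4c'/γ) · sinβ cosφ' / [1 − cos(β − φ')]
    = (4·48.7/20.0) · sin78.9°·cos29.5° / [1 − cos(49.4°)]
    = 9.740 · 0.9813·0.8704 / [1 − 0.6508]
    = 9.740 · 0.8541 / 0.3492
    = 23.82 m

H_c = 23.82 m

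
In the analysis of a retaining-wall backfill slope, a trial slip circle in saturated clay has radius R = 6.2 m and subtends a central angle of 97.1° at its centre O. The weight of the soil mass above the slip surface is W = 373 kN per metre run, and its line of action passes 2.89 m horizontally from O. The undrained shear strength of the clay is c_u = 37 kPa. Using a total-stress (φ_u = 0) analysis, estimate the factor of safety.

Taking moments about the centre O, the resisting moment is provided by the undrained shear strength acting along the arc:
Arc length L_a = R·θ = 6.2·(97.1°·π/180) = 6.2·1.6947 = 10.51 m
M_R = c_u·L_a·R = 37·10.51·6.2 = 2410.4 kN·m/m
M_D = W·d = 373·2.89 = 1078.0 kN·m/m
FS = M_R / M_D = 2410.4 / 1078.0 = 2.236

FS = 2.24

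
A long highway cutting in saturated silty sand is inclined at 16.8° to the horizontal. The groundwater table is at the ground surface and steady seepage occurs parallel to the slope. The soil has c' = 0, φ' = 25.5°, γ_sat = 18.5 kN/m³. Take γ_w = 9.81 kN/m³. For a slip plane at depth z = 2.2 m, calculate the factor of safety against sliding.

With seepage parallel to the slope and the water table at the surface, the effective normal stress on the slip plane uses the buoyant unit weight γ' = γ_sat − γ_w while the driving shear stress uses γ_sat:
FS = [c' + γ' z cos²β tanφ'] / [γ_sat z sinβ cosβ]
(For c' = 0 this reduces to FS = (γ'/γ_sat)·tanφ'/tanβ.)
γ' = 18.5 − 9.81 = 8.69 kN/m³
Numerator = 0.0 + 8.69·2.2·cos²16.8°·tan25.5° = 0.0 + 8.69·2.2·0.9165·0.4770 = 8.357 kPa
Denominator = 18.5·2.2·sin16.8°·cos16.8° = 18.5·2.2·0.2890·0.9573 = 11.262 kPa
FS = 8.357 / 11.262 = 0.742

FS = 0.74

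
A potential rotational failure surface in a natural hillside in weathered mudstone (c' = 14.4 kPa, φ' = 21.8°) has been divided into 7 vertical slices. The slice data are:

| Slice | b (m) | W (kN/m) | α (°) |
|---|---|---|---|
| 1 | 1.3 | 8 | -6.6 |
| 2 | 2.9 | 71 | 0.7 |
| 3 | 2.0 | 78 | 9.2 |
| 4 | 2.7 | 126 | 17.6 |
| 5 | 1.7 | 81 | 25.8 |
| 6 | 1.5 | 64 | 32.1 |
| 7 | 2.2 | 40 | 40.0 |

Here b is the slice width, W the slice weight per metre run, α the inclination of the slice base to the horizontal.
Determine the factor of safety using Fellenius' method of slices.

Ordinary method of slices: FS = Σ[c'·Δl_i + (W_i cosα_i)·tanφ'] / Σ W_i sinα_i, with Δl_i = b_i / cosα_i.
Slice 1: Δl = 1.3/cos(-6.6°) = 1.309 m; N'_1 = 8·cos(-6.6°) = 7.9; c'Δl = 18.84; W sinα = -0.9
Slice 2: Δl = 2.9/cos0.7° = 2.900 m; N'_2 = 71·cos0.7° = 71.0; c'Δl = 41.76; W sinα = 0.9
Slice 3: Δl = 2.0/cos9.2° = 2.026 m; N'_3 = 78·cos9.2° = 77.0; c'Δl = 29.18; W sinα = 12.5
Slice 4: Δl = 2.7/cos17.6° = 2.833 m; N'_4 = 126·cos17.6° = 120.1; c'Δl = 40.79; W sinα = 38.1
Slice 5: Δl = 1.7/cos25.8° = 1.888 m; N'_5 = 81·cos25.8° = 72.9; c'Δl = 27.19; W sinα = 35.3
Slice 6: Δl = 1.5/cos32.1° = 1.771 m; N'_6 = 64·cos32.1° = 54.2; c'Δl = 25.50; W sinα = 34.0
Slice 7: Δl = 2.2/cos40.0° = 2.872 m; N'_7 = 40·cos40.0° = 30.6; c'Δl = 41.36; W sinα = 25.7
Σc'Δl = 224.6 kN/m; ΣN' = 433.8 kN/m; ΣW sinα = 145.5 kN/m
Resisting = 224.6 + 433.8·tan21.8° = 224.6 + 173.5 = 398.1 kN/m
FS = 398.1 / 145.5 = 2.736

FS = 2.74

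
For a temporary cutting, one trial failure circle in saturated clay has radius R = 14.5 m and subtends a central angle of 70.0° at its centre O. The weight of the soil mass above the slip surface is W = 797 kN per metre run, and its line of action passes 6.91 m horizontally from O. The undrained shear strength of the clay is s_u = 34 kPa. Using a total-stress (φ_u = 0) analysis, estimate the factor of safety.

FS = 1.59

Taking moments about the centre O, the resisting moment is provided by the undrained shear strength acting along the arc:
Arc length L_a = R·θ = 14.5·(70.0°·π/180) = 14.5·1.2217 = 17.72 m
M_R = s_u·L_a·R = 34·17.72·14.5 = 8733.5 kN·m/m
M_D = W·d = 797·6.91 = 5507.3 kN·m/m
FS = M_R / M_D = 8733.5 / 5507.3 = 1.586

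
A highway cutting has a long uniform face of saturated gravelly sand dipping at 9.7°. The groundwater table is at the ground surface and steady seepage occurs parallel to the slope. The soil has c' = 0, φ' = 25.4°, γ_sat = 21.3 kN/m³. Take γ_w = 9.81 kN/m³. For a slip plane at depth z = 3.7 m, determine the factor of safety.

FS = 1.50

With seepage parallel to the slope and the water table at the surface, the effective normal stress on the slip plane uses the buoyant unit weight γ' = γ_sat − γ_w while the driving shear stress uses γ_sat:
FS = [c' + γ' z cos²β tanφ'] / [γ_sat z sinβ cosβ]
(For c' = 0 this reduces to FS = (γ'/γ_sat)·tanφ'/tanβ.)
γ' = 21.3 − 9.81 = 11.49 kN/m³
Numerator = 0.0 + 11.49·3.7·cos²9.7°·tan25.4° = 0.0 + 11.49·3.7·0.9716·0.4748 = 19.614 kPa
Denominator = 21.3·3.7·sin9.7°·cos9.7° = 21.3·3.7·0.1685·0.9857 = 13.089 kPa
FS = 19.614 / 13.089 = 1.499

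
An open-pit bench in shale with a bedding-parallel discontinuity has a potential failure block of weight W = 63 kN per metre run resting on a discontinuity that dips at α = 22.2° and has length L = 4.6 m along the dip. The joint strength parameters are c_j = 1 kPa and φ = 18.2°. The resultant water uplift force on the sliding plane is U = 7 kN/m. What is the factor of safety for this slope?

FS = 0.90

Resolving the block weight along and normal to the plane and applying the Mohr–Coulomb strength on the joint:
N' = W cosα − U = 63·cos22.2° − 7 = 51.3 kN/m
Driving force T = W sinα = 63·sin22.2° = 23.8 kN/m
Resisting force R = c_j·L + N'·tanφ = 1·4.6 + 51.3·tan18.2° = 4.6 + 16.9 = 21.5 kN/m
FS = R / T = 21.5 / 23.8 = 0.902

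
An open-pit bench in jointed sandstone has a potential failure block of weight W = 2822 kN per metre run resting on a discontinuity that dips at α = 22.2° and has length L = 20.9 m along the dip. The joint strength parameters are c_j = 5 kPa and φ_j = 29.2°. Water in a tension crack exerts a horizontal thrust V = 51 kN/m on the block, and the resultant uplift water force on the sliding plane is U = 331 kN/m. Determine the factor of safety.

Resolving the block weight along and normal to the plane and applying the Mohr–Coulomb strength on the joint:
N' = W cosα − U − V sinα = 2822·cos22.2° − 331 − 51·sin22.2° = 2262.5 kN/m
Driving force T = W sinα + V cosα = 2822·sin22.2° + 51·cos22.2° = 1113.5 kN/m
Resisting force R = c_j·L + N'·tanφ_j = 5·20.9 + 2262.5·tan29.2° = 104.5 + 1264.5 = 1369.0 kN/m
FS = R / T = 1369.0 / 1113.5 = 1.229

FS = 1.23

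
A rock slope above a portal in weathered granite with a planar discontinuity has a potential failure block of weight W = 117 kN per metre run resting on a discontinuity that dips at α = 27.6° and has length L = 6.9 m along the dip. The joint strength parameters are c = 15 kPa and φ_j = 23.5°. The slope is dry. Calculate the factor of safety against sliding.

FS = 2.74

Resolving the block weight along and normal to the plane and applying the Mohr–Coulomb strength on the joint:
N' = W cosα = 117·cos27.6° = 103.7 kN/m
Driving force T = W sinα = 117·sin27.6° = 54.2 kN/m
Resisting force R = c·L + N'·tanφ_j = 15·6.9 + 103.7·tan23.5° = 103.5 + 45.1 = 148.6 kN/m
FS = R / T = 148.6 / 54.2 = 2.741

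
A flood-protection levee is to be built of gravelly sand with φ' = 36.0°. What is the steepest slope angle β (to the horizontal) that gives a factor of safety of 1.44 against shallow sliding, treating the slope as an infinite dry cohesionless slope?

For an infinite dry cohesionless slope FS = tanφ'/tanβ, so tanβ = tanφ' / FS.
tanβ = tan36.0° / 1.44 = 0.7265 / 1.44 = 0.5045
β = arctan(0.5045) = 26.77°

β = 26.8°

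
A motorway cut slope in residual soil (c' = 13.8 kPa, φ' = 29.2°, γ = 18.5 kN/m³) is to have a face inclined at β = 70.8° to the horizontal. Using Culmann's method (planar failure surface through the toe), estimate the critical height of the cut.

Culmann's analysis gives the critical failure plane at α_cr = (β + φ')/2 = (70.8 + 29.2)/2 = 50.0°, and the critical height
H_c = (4c'/γ) · sinβ cosφ' / [1 − cos(β − φ')]
    = (4·13.8/18.5) · sin70.8°·cos29.2° / [1 − cos(41.6°)]
    = 2.984 · 0.9444·0.8729 / [1 − 0.7478]
    = 2.984 · 0.8244 / 0.2522
    = 9.75 m

H_c = 9.75 m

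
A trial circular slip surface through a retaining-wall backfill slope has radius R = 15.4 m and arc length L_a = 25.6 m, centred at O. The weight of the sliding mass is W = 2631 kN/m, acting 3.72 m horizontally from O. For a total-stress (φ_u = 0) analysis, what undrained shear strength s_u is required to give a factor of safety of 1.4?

s_u = 34.8 kPa

FS = s_u·L_a·R / (W·d), so s_u = FS·W·d / (L_a·R).
s_u = 1.4·2631·3.72 / (25.60·15.4) = 13702.2 / 394.24 = 34.76 kPa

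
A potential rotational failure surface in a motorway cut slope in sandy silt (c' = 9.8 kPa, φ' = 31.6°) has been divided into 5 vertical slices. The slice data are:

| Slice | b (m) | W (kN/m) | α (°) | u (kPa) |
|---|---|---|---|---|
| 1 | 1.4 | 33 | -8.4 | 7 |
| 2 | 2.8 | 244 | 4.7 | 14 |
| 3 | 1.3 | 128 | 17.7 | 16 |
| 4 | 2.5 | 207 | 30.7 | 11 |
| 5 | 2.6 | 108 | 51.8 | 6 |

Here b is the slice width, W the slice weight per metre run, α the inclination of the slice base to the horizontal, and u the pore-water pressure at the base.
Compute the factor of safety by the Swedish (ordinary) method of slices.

Ordinary method of slices: FS = Σ[c'·Δl_i + (W_i cosα_i − u_i·Δl_i)·tanφ'] / Σ W_i sinα_i, with Δl_i = b_i / cosα_i.
Slice 1: Δl = 1.4/cos(-8.4°) = 1.415 m; N'_1 = 33·cos(-8.4°) − 7·1.415 = 22.7; c'Δl = 13.87; W sinα = -4.8
Slice 2: Δl = 2.8/cos4.7° = 2.809 m; N'_2 = 244·cos4.7° − 14·2.809 = 203.8; c'Δl = 27.53; W sinα = 20.0
Slice 3: Δl = 1.3/cos17.7° = 1.365 m; N'_3 = 128·cos17.7° − 16·1.365 = 100.1; c'Δl = 13.37; W sinα = 38.9
Slice 4: Δl = 2.5/cos30.7° = 2.907 m; N'_4 = 207·cos30.7° − 11·2.907 = 146.0; c'Δl = 28.49; W sinα = 105.7
Slice 5: Δl = 2.6/cos51.8° = 4.204 m; N'_5 = 108·cos51.8° − 6·4.204 = 41.6; c'Δl = 41.20; W sinα = 84.9
Σc'Δl = 124.5 kN/m; ΣN' = 514.3 kN/m; ΣW sinα = 244.6 kN/m
Resisting = 124.5 + 514.3·tan31.6° = 124.5 + 316.4 = 440.8 kN/m
FS = 440.8 / 244.6 = 1.802

FS = 1.80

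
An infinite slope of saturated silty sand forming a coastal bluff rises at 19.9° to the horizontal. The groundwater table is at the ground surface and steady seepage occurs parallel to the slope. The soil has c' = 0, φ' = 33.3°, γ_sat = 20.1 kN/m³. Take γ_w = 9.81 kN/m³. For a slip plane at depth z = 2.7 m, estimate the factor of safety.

FS = 0.93

With seepage parallel to the slope and the water table at the surface, the effective normal stress on the slip plane uses the buoyant unit weight γ' = γ_sat − γ_w while the driving shear stress uses γ_sat:
FS = [c' + γ' z cos²β tanφ'] / [γ_sat z sinβ cosβ]
(For c' = 0 this reduces to FS = (γ'/γ_sat)·tanφ'/tanβ.)
γ' = 20.1 − 9.81 = 10.29 kN/m³
Numerator = 0.0 + 10.29·2.7·cos²19.9°·tan33.3° = 0.0 + 10.29·2.7·0.8841·0.6569 = 16.136 kPa
Denominator = 20.1·2.7·sin19.9°·cos19.9° = 20.1·2.7·0.3404·0.9403 = 17.369 kPa
FS = 16.136 / 17.369 = 0.929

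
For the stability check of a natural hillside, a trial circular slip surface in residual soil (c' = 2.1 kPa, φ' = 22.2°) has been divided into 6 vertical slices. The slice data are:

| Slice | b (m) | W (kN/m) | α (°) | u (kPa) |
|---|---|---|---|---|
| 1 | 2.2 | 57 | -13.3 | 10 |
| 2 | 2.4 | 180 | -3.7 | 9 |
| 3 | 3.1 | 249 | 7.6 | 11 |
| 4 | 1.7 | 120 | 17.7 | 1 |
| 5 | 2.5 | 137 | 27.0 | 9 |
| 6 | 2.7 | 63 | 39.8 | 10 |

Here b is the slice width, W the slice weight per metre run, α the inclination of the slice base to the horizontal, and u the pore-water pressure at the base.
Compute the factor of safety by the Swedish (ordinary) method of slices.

FS = 1.96

Ordinary method of slices: FS = Σ[c'·Δl_i + (W_i cosα_i − u_i·Δl_i)·tanφ'] / Σ W_i sinα_i, with Δl_i = b_i / cosα_i.
Slice 1: Δl = 2.2/cos(-13.3°) = 2.261 m; N'_1 = 57·cos(-13.3°) − 10·2.261 = 32.9; c'Δl = 4.75; W sinα = -13.1
Slice 2: Δl = 2.4/cos(-3.7°) = 2.405 m; N'_2 = 180·cos(-3.7°) − 9·2.405 = 158.0; c'Δl = 5.05; W sinα = -11.6
Slice 3: Δl = 3.1/cos7.6° = 3.127 m; N'_3 = 249·cos7.6° − 11·3.127 = 212.4; c'Δl = 6.57; W sinα = 32.9
Slice 4: Δl = 1.7/cos17.7° = 1.784 m; N'_4 = 120·cos17.7° − 1·1.784 = 112.5; c'Δl = 3.75; W sinα = 36.5
Slice 5: Δl = 2.5/cos27.0° = 2.806 m; N'_5 = 137·cos27.0° − 9·2.806 = 96.8; c'Δl = 5.89; W sinα = 62.2
Slice 6: Δl = 2.7/cos39.8° = 3.514 m; N'_6 = 63·cos39.8° − 10·3.514 = 13.3; c'Δl = 7.38; W sinα = 40.3
Σc'Δl = 33.4 kN/m; ΣN' = 625.9 kN/m; ΣW sinα = 147.2 kN/m
Resisting = 33.4 + 625.9·tan22.2° = 33.4 + 255.4 = 288.8 kN/m
FS = 288.8 / 147.2 = 1.962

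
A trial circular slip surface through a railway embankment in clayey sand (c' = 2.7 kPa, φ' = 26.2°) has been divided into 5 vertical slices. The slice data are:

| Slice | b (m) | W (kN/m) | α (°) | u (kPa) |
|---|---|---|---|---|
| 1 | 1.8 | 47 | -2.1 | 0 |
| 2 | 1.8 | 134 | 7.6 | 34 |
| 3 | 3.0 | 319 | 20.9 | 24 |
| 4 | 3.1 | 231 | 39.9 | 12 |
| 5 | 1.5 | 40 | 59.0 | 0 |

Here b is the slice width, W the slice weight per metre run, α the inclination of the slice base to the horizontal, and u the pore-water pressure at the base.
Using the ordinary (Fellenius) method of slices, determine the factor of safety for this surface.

Ordinary method of slices: FS = Σ[c'·Δl_i + (W_i cosα_i − u_i·Δl_i)·tanφ'] / Σ W_i sinα_i, with Δl_i = b_i / cosα_i.
Slice 1: Δl = 1.8/cos(-2.1°) = 1.801 m; N'_1 = 47·cos(-2.1°) − 0·1.801 = 47.0; c'Δl = 4.86; W sinα = -1.7
Slice 2: Δl = 1.8/cos7.6° = 1.816 m; N'_2 = 134·cos7.6° − 34·1.816 = 71.1; c'Δl = 4.90; W sinα = 17.7
Slice 3: Δl = 3.0/cos20.9° = 3.211 m; N'_3 = 319·cos20.9° − 24·3.211 = 220.9; c'Δl = 8.67; W sinα = 113.8
Slice 4: Δl = 3.1/cos39.9° = 4.041 m; N'_4 = 231·cos39.9° − 12·4.041 = 128.7; c'Δl = 10.91; W sinα = 148.2
Slice 5: Δl = 1.5/cos59.0° = 2.912 m; N'_5 = 40·cos59.0° − 0·2.912 = 20.6; c'Δl = 7.86; W sinα = 34.3
Σc'Δl = 37.2 kN/m; ΣN' = 488.3 kN/m; ΣW sinα = 312.3 kN/m
Resisting = 37.2 + 488.3·tan26.2° = 37.2 + 240.3 = 277.5 kN/m
FS = 277.5 / 312.3 = 0.889

FS = 0.89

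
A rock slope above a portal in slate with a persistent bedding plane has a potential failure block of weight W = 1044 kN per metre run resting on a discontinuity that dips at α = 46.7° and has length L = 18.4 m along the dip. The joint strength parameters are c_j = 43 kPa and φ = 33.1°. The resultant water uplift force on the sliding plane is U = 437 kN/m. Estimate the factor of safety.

FS = 1.28

Resolving the block weight along and normal to the plane and applying the Mohr–Coulomb strength on the joint:
N' = W cosα − U = 1044·cos46.7° − 437 = 279.0 kN/m
Driving force T = W sinα = 1044·sin46.7° = 759.8 kN/m
Resisting force R = c_j·L + N'·tanφ = 43·18.4 + 279.0·tan33.1° = 791.2 + 181.9 = 973.1 kN/m
FS = R / T = 973.1 / 759.8 = 1.281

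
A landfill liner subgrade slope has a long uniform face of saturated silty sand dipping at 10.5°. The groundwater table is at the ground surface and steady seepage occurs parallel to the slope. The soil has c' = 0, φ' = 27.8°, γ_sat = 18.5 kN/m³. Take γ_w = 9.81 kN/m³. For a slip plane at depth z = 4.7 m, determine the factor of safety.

FS = 1.34

With seepage parallel to the slope and the water table at the surface, the effective normal stress on the slip plane uses the buoyant unit weight γ' = γ_sat − γ_w while the driving shear stress uses γ_sat:
FS = [c' + γ' z cos²β tanφ'] / [γ_sat z sinβ cosβ]
(For c' = 0 this reduces to FS = (γ'/γ_sat)·tanφ'/tanβ.)
γ' = 18.5 − 9.81 = 8.69 kN/m³
Numerator = 0.0 + 8.69·4.7·cos²10.5°·tan27.8° = 0.0 + 8.69·4.7·0.9668·0.5272 = 20.819 kPa
Denominator = 18.5·4.7·sin10.5°·cos10.5° = 18.5·4.7·0.1822·0.9833 = 15.580 kPa
FS = 20.819 / 15.580 = 1.336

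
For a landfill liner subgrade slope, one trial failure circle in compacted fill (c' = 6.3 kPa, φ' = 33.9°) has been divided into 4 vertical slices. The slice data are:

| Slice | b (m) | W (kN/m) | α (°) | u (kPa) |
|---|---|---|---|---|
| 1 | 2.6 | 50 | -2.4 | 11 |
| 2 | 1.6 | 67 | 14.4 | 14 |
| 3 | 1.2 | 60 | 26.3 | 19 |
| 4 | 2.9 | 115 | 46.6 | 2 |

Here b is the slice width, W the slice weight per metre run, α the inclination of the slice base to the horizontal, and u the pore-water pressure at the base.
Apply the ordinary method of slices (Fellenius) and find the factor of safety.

FS = 1.37

Ordinary method of slices: FS = Σ[c'·Δl_i + (W_i cosα_i − u_i·Δl_i)·tanφ'] / Σ W_i sinα_i, with Δl_i = b_i / cosα_i.
Slice 1: Δl = 2.6/cos(-2.4°) = 2.602 m; N'_1 = 50·cos(-2.4°) − 11·2.602 = 21.3; c'Δl = 16.39; W sinα = -2.1
Slice 2: Δl = 1.6/cos14.4° = 1.652 m; N'_2 = 67·cos14.4° − 14·1.652 = 41.8; c'Δl = 10.41; W sinα = 16.7
Slice 3: Δl = 1.2/cos26.3° = 1.339 m; N'_3 = 60·cos26.3° − 19·1.339 = 28.4; c'Δl = 8.43; W sinα = 26.6
Slice 4: Δl = 2.9/cos46.6° = 4.221 m; N'_4 = 115·cos46.6° − 2·4.221 = 70.6; c'Δl = 26.59; W sinα = 83.6
Σc'Δl = 61.8 kN/m; ΣN' = 162.0 kN/m; ΣW sinα = 124.7 kN/m
Resisting = 61.8 + 162.0·tan33.9° = 61.8 + 108.9 = 170.7 kN/m
FS = 170.7 / 124.7 = 1.369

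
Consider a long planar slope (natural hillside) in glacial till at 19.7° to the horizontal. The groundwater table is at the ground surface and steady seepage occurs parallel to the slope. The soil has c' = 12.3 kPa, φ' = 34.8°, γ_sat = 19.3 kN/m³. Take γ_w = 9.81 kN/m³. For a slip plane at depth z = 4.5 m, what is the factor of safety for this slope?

FS = 1.40

With seepage parallel to the slope and the water table at the surface, the effective normal stress on the slip plane uses the buoyant unit weight γ' = γ_sat − γ_w while the driving shear stress uses γ_sat:
FS = [c' + γ' z cos²β tanφ'] / [γ_sat z sinβ cosβ]
γ' = 19.3 − 9.81 = 9.49 kN/m³
Numerator = 12.3 + 9.49·4.5·cos²19.7°·tan34.8° = 12.3 + 9.49·4.5·0.8864·0.6950 = 38.608 kPa
Denominator = 19.3·4.5·sin19.7°·cos19.7° = 19.3·4.5·0.3371·0.9415 = 27.563 kPa
FS = 38.608 / 27.563 = 1.401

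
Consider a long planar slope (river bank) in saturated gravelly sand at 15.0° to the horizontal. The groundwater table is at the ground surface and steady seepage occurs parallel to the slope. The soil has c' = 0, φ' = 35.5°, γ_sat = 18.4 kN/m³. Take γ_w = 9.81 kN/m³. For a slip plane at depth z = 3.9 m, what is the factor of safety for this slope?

With seepage parallel to the slope and the water table at the surface, the effective normal stress on the slip plane uses the buoyant unit weight γ' = γ_sat − γ_w while the driving shear stress uses γ_sat:
FS = [c' + γ' z cos²β tanφ'] / [γ_sat z sinβ cosβ]
(For c' = 0 this reduces to FS = (γ'/γ_sat)·tanφ'/tanβ.)
γ' = 18.4 − 9.81 = 8.59 kN/m³
Numerator = 0.0 + 8.59·3.9·cos²15.0°·tan35.5° = 0.0 + 8.59·3.9·0.9330·0.7133 = 22.295 kPa
Denominator = 18.4·3.9·sin15.0°·cos15.0° = 18.4·3.9·0.2588·0.9659 = 17.940 kPa
FS = 22.295 / 17.940 = 1.243

FS = 1.24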